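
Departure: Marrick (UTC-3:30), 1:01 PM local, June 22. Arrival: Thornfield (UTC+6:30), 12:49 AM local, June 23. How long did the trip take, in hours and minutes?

Departure in UTC: 1:01 PM + 3:30 = 4:31 PM on Jun 22.
Arrival in UTC: 12:49 AM − 6:30 = 6:19 PM on Jun 22.
Elapsed = 6:19 PM − 4:31 PM = 1 hour 48 minutes.

1 hour 48 minutes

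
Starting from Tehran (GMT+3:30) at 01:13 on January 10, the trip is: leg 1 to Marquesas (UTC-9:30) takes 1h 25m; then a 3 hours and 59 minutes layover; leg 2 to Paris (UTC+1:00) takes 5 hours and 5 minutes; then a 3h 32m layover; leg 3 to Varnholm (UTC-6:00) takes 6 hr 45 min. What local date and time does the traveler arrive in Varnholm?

Convert departure to UTC: 01:13 − 3:30 = 21:43 UTC on Jan 9.
Add 1 hour and 25 minutes leg 1 → 23:08 UTC.
Add 3 hours and 59 minutes layover in Marquesas → 03:07 UTC (Jan 10).
Add 5 hours and 5 minutes leg 2 → 08:12 UTC.
Add 3 hours and 32 minutes layover in Paris → 11:44 UTC.
Add 6 hours and 45 minutes leg 3 → 18:29 UTC.
Varnholm is UTC−6:00, so local arrival = 18:29 − 6:00 = 12:29 on Jan 10.

12:29 on January 10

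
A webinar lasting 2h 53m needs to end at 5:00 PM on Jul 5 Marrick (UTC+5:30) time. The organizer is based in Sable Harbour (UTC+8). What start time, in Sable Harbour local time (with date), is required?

Target end time in UTC: 5:00 PM − 5:30 = 11:30 AM on Jul 5.
Subtract 2 hours 53 minutes → start 8:37 AM UTC on Jul 5.
Sable Harbour is UTC+8:00: 8:37 AM + 8:00 = 4:37 PM on Jul 5.

4:37 PM on July 5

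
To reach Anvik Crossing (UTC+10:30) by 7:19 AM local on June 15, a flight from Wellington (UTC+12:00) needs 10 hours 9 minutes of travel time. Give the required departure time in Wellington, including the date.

10:40 PM on June 14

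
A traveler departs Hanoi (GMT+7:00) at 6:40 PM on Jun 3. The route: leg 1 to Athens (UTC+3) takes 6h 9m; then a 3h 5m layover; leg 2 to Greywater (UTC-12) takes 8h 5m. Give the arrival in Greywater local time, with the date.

Convert departure to UTC: 6:40 PM − 7:00 = 11:40 AM UTC on Jun 3.
Add 6 hours 9 minutes leg 1 → 5:49 PM UTC.
Add 3 hours and 5 minutes layover in Athens → 8:54 PM UTC.
Add 8 hours and 5 minutes leg 2 → 4:59 AM UTC (Jun 4).
Greywater is UTC−12:00, so local arrival = 4:59 AM − 12:00 = 4:59 PM on Jun 3.

4:59 PM on June 3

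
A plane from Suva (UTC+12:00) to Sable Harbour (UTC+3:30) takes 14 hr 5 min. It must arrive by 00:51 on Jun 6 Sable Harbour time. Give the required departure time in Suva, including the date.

Target arrival in UTC: 00:51 − 3:30 = 21:21 on Jun 5.
Subtract 14 hours and 5 minutes → departure 07:16 UTC on Jun 5.
Suva is UTC+12:00: 07:16 + 12:00 = 19:16 on Jun 5.

19:16 on Jun 5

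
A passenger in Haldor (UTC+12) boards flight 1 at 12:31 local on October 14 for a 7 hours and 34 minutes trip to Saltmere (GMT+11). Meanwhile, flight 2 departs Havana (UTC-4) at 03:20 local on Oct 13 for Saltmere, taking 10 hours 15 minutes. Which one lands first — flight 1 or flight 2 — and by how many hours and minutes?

Flight 1 in UTC: 12:31 − 12:00 = 00:31 on Oct 14.
+7 hours 34 minutes → arrive 08:05 UTC on Oct 14.
Flight 2 in UTC: 03:20 + 4:00 = 07:20 on Oct 13.
+10 hours and 15 minutes → arrive 17:35 UTC on Oct 13.
Flight 2 lands earlier by 14 hours 30 minutes.

the second, by 14 hours 30 minutes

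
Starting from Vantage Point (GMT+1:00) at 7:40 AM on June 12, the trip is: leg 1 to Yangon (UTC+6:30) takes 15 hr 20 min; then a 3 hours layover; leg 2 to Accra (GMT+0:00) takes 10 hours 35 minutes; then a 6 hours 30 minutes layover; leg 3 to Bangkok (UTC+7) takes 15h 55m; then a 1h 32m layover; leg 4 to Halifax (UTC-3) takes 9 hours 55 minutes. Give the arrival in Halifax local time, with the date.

6:27 PM on June 14

Convert departure to UTC: 7:40 AM − 1:00 = 6:40 AM UTC on Jun 12.
Add 15 hours and 20 minutes leg 1 → 10:00 PM UTC.
Add 3 hours layover in Yangon → 1:00 AM UTC (Jun 13).
Add 10 hours 35 minutes leg 2 → 11:35 AM UTC.
Add 6 hours 30 minutes layover in Accra → 6:05 PM UTC.
Add 15 hours 55 minutes leg 3 → 10:00 AM UTC (Jun 14).
Add 1 hour and 32 minutes layover in Bangkok → 11:32 AM UTC.
Add 9 hours and 55 minutes leg 4 → 9:27 PM UTC.
Halifax is UTC−3:00, so local arrival = 9:27 PM − 3:00 = 6:27 PM on Jun 14.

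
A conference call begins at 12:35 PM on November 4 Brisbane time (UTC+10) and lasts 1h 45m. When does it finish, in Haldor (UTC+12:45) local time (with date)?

Convert start to UTC: 12:35 PM − 10:00 = 2:35 AM UTC on Nov 4.
Add 1 hour and 45 minutes duration → 4:20 AM UTC.
Haldor is UTC+12:45, so local end time = 4:20 AM + 12:45 = 5:05 PM on Nov 4.

5:05 PM on Nov 4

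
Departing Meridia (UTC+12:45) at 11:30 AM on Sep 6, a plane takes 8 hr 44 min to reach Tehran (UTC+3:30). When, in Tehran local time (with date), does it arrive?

Tehran is 9:15 behind Meridia.
After 8 hours and 44 minutes it is 8:14 PM in Meridia.
Shift by the zone difference: 8:14 PM − 9:15 = 10:59 AM on Sep 6 in Tehran.

10:59 AM on September 6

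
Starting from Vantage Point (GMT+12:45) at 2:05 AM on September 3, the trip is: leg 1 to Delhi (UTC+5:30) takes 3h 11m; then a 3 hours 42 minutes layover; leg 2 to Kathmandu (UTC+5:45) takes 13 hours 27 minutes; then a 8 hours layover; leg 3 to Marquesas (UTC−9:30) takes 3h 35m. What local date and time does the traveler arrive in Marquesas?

11:45 AM on September 3

Convert departure to UTC: 2:05 AM − 12:45 = 1:20 PM UTC on Sep 2.
Add 3 hours 11 minutes leg 1 → 4:31 PM UTC.
Add 3 hours and 42 minutes layover in Delhi → 8:13 PM UTC.
Add 13 hours and 27 minutes leg 2 → 9:40 AM UTC (Sep 3).
Add 8 hours layover in Kathmandu → 5:40 PM UTC.
Add 3 hours 35 minutes leg 3 → 9:15 PM UTC.
Marquesas is UTC−9:30, so local arrival = 9:15 PM − 9:30 = 11:45 AM on Sep 3.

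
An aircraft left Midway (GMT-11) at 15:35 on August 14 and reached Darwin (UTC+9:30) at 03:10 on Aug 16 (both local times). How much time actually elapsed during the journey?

Departure in UTC: 15:35 + 11:00 = 02:35 on Aug 15.
Arrival in UTC: 03:10 − 9:30 = 17:40 on Aug 15.
Elapsed = 17:40 − 02:35 = 15 hours 5 minutes.

15 hours 5 minutes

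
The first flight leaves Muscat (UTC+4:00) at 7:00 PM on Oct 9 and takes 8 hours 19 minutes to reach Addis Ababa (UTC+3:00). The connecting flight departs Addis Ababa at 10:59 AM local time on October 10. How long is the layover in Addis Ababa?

8 hours 40 minutes

Convert departure to UTC: 7:00 PM − 4:00 = 3:00 PM UTC on Oct 9.
Add 8 hours and 19 minutes flight time → 11:19 PM UTC.
Addis Ababa is UTC+3:00, so local arrival = 11:19 PM + 3:00 = 2:19 AM on Oct 10.
Layover = 10:59 AM − 2:19 AM = 8 hours 40 minutes.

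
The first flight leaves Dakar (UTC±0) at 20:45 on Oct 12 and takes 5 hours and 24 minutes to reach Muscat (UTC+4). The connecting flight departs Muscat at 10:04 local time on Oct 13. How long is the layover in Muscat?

3 hours 55 minutes

Dakar is at UTC+0, so departure is already 20:45 UTC on Oct 12.
Add 5 hours 24 minutes flight time → 02:09 UTC (Oct 13).
Muscat is UTC+4:00, so local arrival = 02:09 + 4:00 = 06:09 on Oct 13.
Layover = 10:04 − 06:09 = 3 hours 55 minutes.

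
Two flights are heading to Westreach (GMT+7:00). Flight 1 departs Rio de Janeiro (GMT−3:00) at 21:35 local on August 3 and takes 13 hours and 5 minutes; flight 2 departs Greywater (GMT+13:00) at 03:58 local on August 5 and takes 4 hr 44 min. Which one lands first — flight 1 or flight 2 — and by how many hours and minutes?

Flight 1 in UTC: 21:35 + 3:00 = 00:35 on Aug 4.
+13 hours 5 minutes → arrive 13:40 UTC on Aug 4.
Flight 2 in UTC: 03:58 − 13:00 = 14:58 on Aug 4.
+4 hours 44 minutes → arrive 19:42 UTC on Aug 4.
Flight 1 lands earlier by 6 hours 2 minutes.

the first, by 6 hours 2 minutes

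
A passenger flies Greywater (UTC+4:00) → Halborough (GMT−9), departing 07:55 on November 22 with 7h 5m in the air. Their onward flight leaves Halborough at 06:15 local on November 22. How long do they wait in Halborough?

4 hours 15 minutes

Convert departure to UTC: 07:55 − 4:00 = 03:55 UTC on Nov 22.
Add 7 hours and 5 minutes flight time → 11:00 UTC.
Halborough is UTC−9:00, so local arrival = 11:00 − 9:00 = 02:00 on Nov 22.
Layover = 06:15 − 02:00 = 4 hours 15 minutes.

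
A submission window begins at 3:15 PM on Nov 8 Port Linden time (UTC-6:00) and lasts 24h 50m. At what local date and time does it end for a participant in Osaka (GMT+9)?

Convert start to UTC: 3:15 PM + 6:00 = 9:15 PM UTC on Nov 8.
Add 24 hours and 50 minutes duration → 10:05 PM UTC (Nov 9).
Osaka is UTC+9:00, so local end time = 10:05 PM + 9:00 = 7:05 AM on Nov 10.

7:05 AM on November 10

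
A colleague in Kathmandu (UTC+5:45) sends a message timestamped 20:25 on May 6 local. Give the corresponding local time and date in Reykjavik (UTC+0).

14:40 on May 6

Reykjavik is 5:45 behind Kathmandu.
Shift by the zone difference: 20:25 − 5:45 = 14:40 on May 6 in Reykjavik.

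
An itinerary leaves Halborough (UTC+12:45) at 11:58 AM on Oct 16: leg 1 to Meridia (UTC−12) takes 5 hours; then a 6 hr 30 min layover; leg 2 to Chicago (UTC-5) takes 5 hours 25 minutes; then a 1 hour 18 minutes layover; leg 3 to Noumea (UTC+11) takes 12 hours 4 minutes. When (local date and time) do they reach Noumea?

4:30 PM on October 17

Convert departure to UTC: 11:58 AM − 12:45 = 11:13 PM UTC on Oct 15.
Add 5 hours leg 1 → 4:13 AM UTC (Oct 16).
Add 6 hours 30 minutes layover in Meridia → 10:43 AM UTC.
Add 5 hours 25 minutes leg 2 → 4:08 PM UTC.
Add 1 hour and 18 minutes layover in Chicago → 5:26 PM UTC.
Add 12 hours and 4 minutes leg 3 → 5:30 AM UTC (Oct 17).
Noumea is UTC+11:00, so local arrival = 5:30 AM + 11:00 = 4:30 PM on Oct 17.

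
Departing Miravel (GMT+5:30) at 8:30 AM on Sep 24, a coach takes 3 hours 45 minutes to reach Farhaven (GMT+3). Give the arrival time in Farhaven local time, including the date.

Convert departure to UTC: 8:30 AM − 5:30 = 3:00 AM UTC on Sep 24.
Add 3 hours 45 minutes travel time → 6:45 AM UTC.
Farhaven is UTC+3:00, so local arrival = 6:45 AM + 3:00 = 9:45 AM on Sep 24.

9:45 AM on Sep 24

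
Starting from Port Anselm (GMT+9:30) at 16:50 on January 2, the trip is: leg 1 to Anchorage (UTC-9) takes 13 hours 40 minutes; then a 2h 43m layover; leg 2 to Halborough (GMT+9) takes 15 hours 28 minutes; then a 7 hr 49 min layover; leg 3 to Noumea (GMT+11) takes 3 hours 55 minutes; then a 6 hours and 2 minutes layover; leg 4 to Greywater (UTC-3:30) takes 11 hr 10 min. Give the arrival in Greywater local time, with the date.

Convert departure to UTC: 16:50 − 9:30 = 07:20 UTC on Jan 2.
Add 13 hours and 40 minutes leg 1 → 21:00 UTC.
Add 2 hours 43 minutes layover in Anchorage → 23:43 UTC.
Add 15 hours and 28 minutes leg 2 → 15:11 UTC (Jan 3).
Add 7 hours 49 minutes layover in Halborough → 23:00 UTC.
Add 3 hours 55 minutes leg 3 → 02:55 UTC (Jan 4).
Add 6 hours and 2 minutes layover in Noumea → 08:57 UTC.
Add 11 hours and 10 minutes leg 4 → 20:07 UTC.
Greywater is UTC−3:30, so local arrival = 20:07 − 3:30 = 16:37 on Jan 4.

16:37 on January 4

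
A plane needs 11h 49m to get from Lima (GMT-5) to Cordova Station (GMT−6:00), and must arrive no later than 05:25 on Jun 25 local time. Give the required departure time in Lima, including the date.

18:36 on Jun 24

Target arrival in UTC: 05:25 + 6:00 = 11:25 on Jun 25.
Subtract 11 hours and 49 minutes → departure 23:36 UTC on Jun 24.
Lima is UTC−5:00: 23:36 − 5:00 = 18:36 on Jun 24.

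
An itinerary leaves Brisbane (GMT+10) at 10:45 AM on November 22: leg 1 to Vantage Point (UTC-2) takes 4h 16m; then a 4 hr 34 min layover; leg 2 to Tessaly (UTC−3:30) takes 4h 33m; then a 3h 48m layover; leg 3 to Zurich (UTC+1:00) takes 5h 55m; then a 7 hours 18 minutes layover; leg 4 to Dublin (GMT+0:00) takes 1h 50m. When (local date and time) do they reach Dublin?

Convert departure to UTC: 10:45 AM − 10:00 = 12:45 AM UTC on Nov 22.
Add 4 hours and 16 minutes leg 1 → 5:01 AM UTC.
Add 4 hours and 34 minutes layover in Vantage Point → 9:35 AM UTC.
Add 4 hours and 33 minutes leg 2 → 2:08 PM UTC.
Add 3 hours 48 minutes layover in Tessaly → 5:56 PM UTC.
Add 5 hours 55 minutes leg 3 → 11:51 PM UTC.
Add 7 hours and 18 minutes layover in Zurich → 7:09 AM UTC (Nov 23).
Add 1 hour and 50 minutes leg 4 → 8:59 AM UTC.
Dublin is UTC+0, so local arrival is the same: 8:59 AM on Nov 23.

8:59 AM on November 23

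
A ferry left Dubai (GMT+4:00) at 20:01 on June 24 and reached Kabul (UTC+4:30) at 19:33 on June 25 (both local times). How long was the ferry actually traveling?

Kabul is 0:30 ahead of Dubai.
Clock-face elapsed time (ignoring zones) is 23 hours 32 minutes.
Actual elapsed = 23 hours 32 minutes − 0:30 = 23 hours 2 minutes.

23 hours 2 minutes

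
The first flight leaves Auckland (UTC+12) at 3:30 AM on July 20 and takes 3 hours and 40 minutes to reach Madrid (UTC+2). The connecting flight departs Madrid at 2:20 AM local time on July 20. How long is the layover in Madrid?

5 hours 10 minutes

Convert departure to UTC: 3:30 AM − 12:00 = 3:30 PM UTC on Jul 19.
Add 3 hours and 40 minutes flight time → 7:10 PM UTC.
Madrid is UTC+2:00, so local arrival = 7:10 PM + 2:00 = 9:10 PM on Jul 19.
Layover = 2:20 AM − 9:10 PM (+1 day) = 5 hours 10 minutes.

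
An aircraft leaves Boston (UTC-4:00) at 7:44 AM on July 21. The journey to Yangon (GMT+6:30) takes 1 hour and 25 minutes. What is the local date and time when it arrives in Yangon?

7:39 PM on July 21

Convert departure to UTC: 7:44 AM + 4:00 = 11:44 AM UTC on Jul 21.
Add 1 hour and 25 minutes travel time → 1:09 PM UTC.
Yangon is UTC+6:30, so local arrival = 1:09 PM + 6:30 = 7:39 PM on Jul 21.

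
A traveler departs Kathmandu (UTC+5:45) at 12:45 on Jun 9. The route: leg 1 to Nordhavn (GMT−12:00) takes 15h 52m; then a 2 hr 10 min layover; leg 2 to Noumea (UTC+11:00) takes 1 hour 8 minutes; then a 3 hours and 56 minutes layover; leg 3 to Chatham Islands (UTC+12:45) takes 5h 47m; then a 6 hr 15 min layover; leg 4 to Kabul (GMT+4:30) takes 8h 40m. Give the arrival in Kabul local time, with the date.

Convert departure to UTC: 12:45 − 5:45 = 07:00 UTC on Jun 9.
Add 15 hours 52 minutes leg 1 → 22:52 UTC.
Add 2 hours and 10 minutes layover in Nordhavn → 01:02 UTC (Jun 10).
Add 1 hour and 8 minutes leg 2 → 02:10 UTC.
Add 3 hours and 56 minutes layover in Noumea → 06:06 UTC.
Add 5 hours 47 minutes leg 3 → 11:53 UTC.
Add 6 hours 15 minutes layover in Chatham Islands → 18:08 UTC.
Add 8 hours 40 minutes leg 4 → 02:48 UTC (Jun 11).
Kabul is UTC+4:30, so local arrival = 02:48 + 4:30 = 07:18 on Jun 11.

07:18 on Jun 11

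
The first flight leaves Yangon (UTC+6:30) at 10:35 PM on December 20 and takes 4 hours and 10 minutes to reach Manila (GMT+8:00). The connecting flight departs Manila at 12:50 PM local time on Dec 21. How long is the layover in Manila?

8 hours 35 minutes

Convert departure to UTC: 10:35 PM − 6:30 = 4:05 PM UTC on Dec 20.
Add 4 hours 10 minutes flight time → 8:15 PM UTC.
Manila is UTC+8:00, so local arrival = 8:15 PM + 8:00 = 4:15 AM on Dec 21.
Layover = 12:50 PM − 4:15 AM = 8 hours 35 minutes.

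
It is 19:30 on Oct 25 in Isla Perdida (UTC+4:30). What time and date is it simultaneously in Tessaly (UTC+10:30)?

01:30 on Oct 26

In UTC: 19:30 − 4:30 = 15:00 on Oct 25.
Tessaly is UTC+10:30: 15:00 + 10:30 = 01:30 on Oct 26.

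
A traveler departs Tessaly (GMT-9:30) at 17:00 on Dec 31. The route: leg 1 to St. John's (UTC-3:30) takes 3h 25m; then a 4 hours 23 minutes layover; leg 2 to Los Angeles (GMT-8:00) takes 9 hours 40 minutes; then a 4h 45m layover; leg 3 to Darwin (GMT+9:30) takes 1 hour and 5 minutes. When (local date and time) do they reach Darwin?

Convert departure to UTC: 17:00 + 9:30 = 02:30 UTC on Jan 1.
Add 3 hours and 25 minutes leg 1 → 05:55 UTC.
Add 4 hours 23 minutes layover in St. John's → 10:18 UTC.
Add 9 hours and 40 minutes leg 2 → 19:58 UTC.
Add 4 hours 45 minutes layover in Los Angeles → 00:43 UTC (Jan 2).
Add 1 hour and 5 minutes leg 3 → 01:48 UTC.
Darwin is UTC+9:30, so local arrival = 01:48 + 9:30 = 11:18 on Jan 2.

11:18 on January 2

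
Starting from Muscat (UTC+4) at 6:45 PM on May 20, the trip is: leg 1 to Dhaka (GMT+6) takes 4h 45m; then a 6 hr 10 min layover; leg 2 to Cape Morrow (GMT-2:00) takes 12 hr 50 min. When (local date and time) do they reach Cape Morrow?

12:30 PM on May 21

Convert departure to UTC: 6:45 PM − 4:00 = 2:45 PM UTC on May 20.
Add 4 hours 45 minutes leg 1 → 7:30 PM UTC.
Add 6 hours and 10 minutes layover in Dhaka → 1:40 AM UTC (May 21).
Add 12 hours and 50 minutes leg 2 → 2:30 PM UTC.
Cape Morrow is UTC−2:00, so local arrival = 2:30 PM − 2:00 = 12:30 PM on May 21.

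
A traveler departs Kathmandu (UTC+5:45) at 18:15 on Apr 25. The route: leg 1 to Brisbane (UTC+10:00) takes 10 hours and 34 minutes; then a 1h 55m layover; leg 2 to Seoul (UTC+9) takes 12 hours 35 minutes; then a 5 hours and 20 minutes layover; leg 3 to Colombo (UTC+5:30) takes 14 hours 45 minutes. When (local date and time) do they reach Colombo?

15:09 on Apr 27

Convert departure to UTC: 18:15 − 5:45 = 12:30 UTC on Apr 25.
Add 10 hours and 34 minutes leg 1 → 23:04 UTC.
Add 1 hour and 55 minutes layover in Brisbane → 00:59 UTC (Apr 26).
Add 12 hours 35 minutes leg 2 → 13:34 UTC.
Add 5 hours and 20 minutes layover in Seoul → 18:54 UTC.
Add 14 hours 45 minutes leg 3 → 09:39 UTC (Apr 27).
Colombo is UTC+5:30, so local arrival = 09:39 + 5:30 = 15:09 on Apr 27.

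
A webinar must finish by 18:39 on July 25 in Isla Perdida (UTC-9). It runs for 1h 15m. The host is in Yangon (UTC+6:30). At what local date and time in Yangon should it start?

08:54 on Jul 26

Target end time in UTC: 18:39 + 9:00 = 03:39 on Jul 26.
Subtract 1 hour 15 minutes → start 02:24 UTC on Jul 26.
Yangon is UTC+6:30: 02:24 + 6:30 = 08:54 on Jul 26.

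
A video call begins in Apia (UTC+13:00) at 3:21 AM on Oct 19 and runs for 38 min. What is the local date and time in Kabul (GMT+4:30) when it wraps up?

7:29 PM on October 18

Convert start to UTC: 3:21 AM − 13:00 = 2:21 PM UTC on Oct 18.
Add 38 minutes duration → 2:59 PM UTC.
Kabul is UTC+4:30, so local end time = 2:59 PM + 4:30 = 7:29 PM on Oct 18.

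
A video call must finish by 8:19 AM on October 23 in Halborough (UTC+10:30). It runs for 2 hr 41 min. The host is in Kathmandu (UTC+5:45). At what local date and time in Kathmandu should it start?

12:53 AM on October 23

Target end time in UTC: 8:19 AM − 10:30 = 9:49 PM on Oct 22.
Subtract 2 hours 41 minutes → start 7:08 PM UTC on Oct 22.
Kathmandu is UTC+5:45: 7:08 PM + 5:45 = 12:53 AM on Oct 23.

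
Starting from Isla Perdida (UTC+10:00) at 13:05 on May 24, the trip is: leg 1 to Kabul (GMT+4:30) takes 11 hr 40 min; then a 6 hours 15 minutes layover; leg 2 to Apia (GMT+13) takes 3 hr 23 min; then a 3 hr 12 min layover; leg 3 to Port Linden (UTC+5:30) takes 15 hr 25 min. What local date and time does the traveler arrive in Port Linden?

Convert departure to UTC: 13:05 − 10:00 = 03:05 UTC on May 24.
Add 11 hours 40 minutes leg 1 → 14:45 UTC.
Add 6 hours 15 minutes layover in Kabul → 21:00 UTC.
Add 3 hours and 23 minutes leg 2 → 00:23 UTC (May 25).
Add 3 hours 12 minutes layover in Apia → 03:35 UTC.
Add 15 hours 25 minutes leg 3 → 19:00 UTC.
Port Linden is UTC+5:30, so local arrival = 19:00 + 5:30 = 00:30 on May 26.

00:30 on May 26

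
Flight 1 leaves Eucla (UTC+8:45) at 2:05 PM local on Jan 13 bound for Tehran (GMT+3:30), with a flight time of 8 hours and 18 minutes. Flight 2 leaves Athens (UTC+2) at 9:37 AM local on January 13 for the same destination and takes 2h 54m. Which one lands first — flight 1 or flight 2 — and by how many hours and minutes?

the second, by 3 hours 7 minutes

Flight 1 in UTC: 2:05 PM − 8:45 = 5:20 AM on Jan 13.
+8 hours and 18 minutes → arrive 1:38 PM UTC on Jan 13.
Flight 2 in UTC: 9:37 AM − 2:00 = 7:37 AM on Jan 13.
+2 hours 54 minutes → arrive 10:31 AM UTC on Jan 13.
Flight 2 lands earlier by 3 hours 7 minutes.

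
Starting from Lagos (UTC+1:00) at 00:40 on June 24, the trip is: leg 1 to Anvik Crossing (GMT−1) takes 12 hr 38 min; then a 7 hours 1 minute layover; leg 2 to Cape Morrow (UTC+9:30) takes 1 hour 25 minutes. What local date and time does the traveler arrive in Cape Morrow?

Convert departure to UTC: 00:40 − 1:00 = 23:40 UTC on Jun 23.
Add 12 hours 38 minutes leg 1 → 12:18 UTC (Jun 24).
Add 7 hours 1 minute layover in Anvik Crossing → 19:19 UTC.
Add 1 hour 25 minutes leg 2 → 20:44 UTC.
Cape Morrow is UTC+9:30, so local arrival = 20:44 + 9:30 = 06:14 on Jun 25.

06:14 on Jun 25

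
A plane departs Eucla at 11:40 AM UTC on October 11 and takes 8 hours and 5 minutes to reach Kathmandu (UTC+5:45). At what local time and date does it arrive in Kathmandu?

Departure is given in UTC: 11:40 AM on Oct 11.
Add 8 hours and 5 minutes → 7:45 PM UTC.
Kathmandu is UTC+5:45: 7:45 PM + 5:45 = 1:30 AM on Oct 12.

1:30 AM on Oct 12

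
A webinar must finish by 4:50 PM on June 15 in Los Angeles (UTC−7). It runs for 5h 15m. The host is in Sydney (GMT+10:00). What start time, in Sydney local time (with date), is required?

4:35 AM on June 16

Target end time in UTC: 4:50 PM + 7:00 = 11:50 PM on Jun 15.
Subtract 5 hours 15 minutes → start 6:35 PM UTC on Jun 15.
Sydney is UTC+10:00: 6:35 PM + 10:00 = 4:35 AM on Jun 16.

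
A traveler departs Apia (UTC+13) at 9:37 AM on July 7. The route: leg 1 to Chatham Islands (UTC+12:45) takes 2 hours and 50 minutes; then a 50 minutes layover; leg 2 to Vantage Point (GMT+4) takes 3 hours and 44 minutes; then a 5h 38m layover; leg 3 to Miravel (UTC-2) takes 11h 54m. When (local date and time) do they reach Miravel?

Convert departure to UTC: 9:37 AM − 13:00 = 8:37 PM UTC on Jul 6.
Add 2 hours 50 minutes leg 1 → 11:27 PM UTC.
Add 50 minutes layover in Chatham Islands → 12:17 AM UTC (Jul 7).
Add 3 hours and 44 minutes leg 2 → 4:01 AM UTC.
Add 5 hours and 38 minutes layover in Vantage Point → 9:39 AM UTC.
Add 11 hours 54 minutes leg 3 → 9:33 PM UTC.
Miravel is UTC−2:00, so local arrival = 9:33 PM − 2:00 = 7:33 PM on Jul 7.

7:33 PM on July 7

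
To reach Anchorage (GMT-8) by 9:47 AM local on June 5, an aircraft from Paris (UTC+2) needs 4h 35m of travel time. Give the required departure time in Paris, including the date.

3:12 PM on Jun 5

Target arrival in UTC: 9:47 AM + 8:00 = 5:47 PM on Jun 5.
Subtract 4 hours and 35 minutes → departure 1:12 PM UTC on Jun 5.
Paris is UTC+2:00: 1:12 PM + 2:00 = 3:12 PM on Jun 5.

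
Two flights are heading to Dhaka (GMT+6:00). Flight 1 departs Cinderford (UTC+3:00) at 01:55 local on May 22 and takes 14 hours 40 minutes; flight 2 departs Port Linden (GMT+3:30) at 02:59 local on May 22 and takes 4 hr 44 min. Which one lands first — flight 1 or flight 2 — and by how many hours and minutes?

the second, by 9 hours 22 minutes

Flight 1 in UTC: 01:55 − 3:00 = 22:55 on May 21.
+14 hours and 40 minutes → arrive 13:35 UTC on May 22.
Flight 2 in UTC: 02:59 − 3:30 = 23:29 on May 21.
+4 hours and 44 minutes → arrive 04:13 UTC on May 22.
Flight 2 lands earlier by 9 hours 22 minutes.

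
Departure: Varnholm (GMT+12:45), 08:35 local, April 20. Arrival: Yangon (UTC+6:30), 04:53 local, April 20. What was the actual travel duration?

2 hours 33 minutes

Departure in UTC: 08:35 − 12:45 = 19:50 on Apr 19.
Arrival in UTC: 04:53 − 6:30 = 22:23 on Apr 19.
Elapsed = 22:23 − 19:50 = 2 hours 33 minutes.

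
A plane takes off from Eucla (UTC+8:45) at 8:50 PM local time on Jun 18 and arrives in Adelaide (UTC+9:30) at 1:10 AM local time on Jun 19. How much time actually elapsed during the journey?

3 hours 35 minutes

Departure in UTC: 8:50 PM − 8:45 = 12:05 PM on Jun 18.
Arrival in UTC: 1:10 AM − 9:30 = 3:40 PM on Jun 18.
Elapsed = 3:40 PM − 12:05 PM = 3 hours 35 minutes.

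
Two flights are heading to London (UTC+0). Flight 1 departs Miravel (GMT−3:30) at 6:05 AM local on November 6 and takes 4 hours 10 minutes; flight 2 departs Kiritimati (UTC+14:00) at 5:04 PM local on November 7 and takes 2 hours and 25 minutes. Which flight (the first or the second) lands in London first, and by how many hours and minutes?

the first, by 15 hours 44 minutes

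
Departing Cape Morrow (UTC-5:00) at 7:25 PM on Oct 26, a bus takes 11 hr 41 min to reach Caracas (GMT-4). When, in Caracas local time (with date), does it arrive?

Convert departure to UTC: 7:25 PM + 5:00 = 12:25 AM UTC on Oct 27.
Add 11 hours 41 minutes travel time → 12:06 PM UTC.
Caracas is UTC−4:00, so local arrival = 12:06 PM − 4:00 = 8:06 AM on Oct 27.

8:06 AM on October 27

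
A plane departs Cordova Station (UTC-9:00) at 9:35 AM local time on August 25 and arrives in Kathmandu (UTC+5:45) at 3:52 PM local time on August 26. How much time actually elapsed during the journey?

Departure in UTC: 9:35 AM + 9:00 = 6:35 PM on Aug 25.
Arrival in UTC: 3:52 PM − 5:45 = 10:07 AM on Aug 26.
Elapsed = 10:07 AM − 6:35 PM (+1 day) = 15 hours 32 minutes.

15 hours 32 minutes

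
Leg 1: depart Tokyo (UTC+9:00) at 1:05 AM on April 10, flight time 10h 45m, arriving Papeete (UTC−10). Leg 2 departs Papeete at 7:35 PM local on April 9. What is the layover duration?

2 hours 45 minutes

Convert departure to UTC: 1:05 AM − 9:00 = 4:05 PM UTC on Apr 9.
Add 10 hours 45 minutes flight time → 2:50 AM UTC (Apr 10).
Papeete is UTC−10:00, so local arrival = 2:50 AM − 10:00 = 4:50 PM on Apr 9.
Layover = 7:35 PM − 4:50 PM = 2 hours 45 minutes.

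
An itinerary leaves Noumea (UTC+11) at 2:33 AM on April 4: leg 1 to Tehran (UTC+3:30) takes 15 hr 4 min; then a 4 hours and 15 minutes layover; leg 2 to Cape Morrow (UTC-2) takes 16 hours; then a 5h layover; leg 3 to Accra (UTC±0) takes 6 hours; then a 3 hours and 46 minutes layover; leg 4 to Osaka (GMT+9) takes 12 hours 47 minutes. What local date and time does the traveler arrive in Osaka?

3:25 PM on Apr 6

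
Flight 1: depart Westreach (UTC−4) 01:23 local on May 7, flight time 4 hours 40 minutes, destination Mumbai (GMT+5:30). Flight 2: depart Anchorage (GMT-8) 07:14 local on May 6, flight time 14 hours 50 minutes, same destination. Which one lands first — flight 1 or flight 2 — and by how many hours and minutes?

Flight 1 in UTC: 01:23 + 4:00 = 05:23 on May 7.
+4 hours 40 minutes → arrive 10:03 UTC on May 7.
Flight 2 in UTC: 07:14 + 8:00 = 15:14 on May 6.
+14 hours and 50 minutes → arrive 06:04 UTC on May 7.
Flight 2 lands earlier by 3 hours 59 minutes.

the second, by 3 hours 59 minutes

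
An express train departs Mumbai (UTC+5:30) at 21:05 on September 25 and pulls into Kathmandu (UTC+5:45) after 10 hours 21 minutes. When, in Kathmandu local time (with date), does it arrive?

07:41 on September 26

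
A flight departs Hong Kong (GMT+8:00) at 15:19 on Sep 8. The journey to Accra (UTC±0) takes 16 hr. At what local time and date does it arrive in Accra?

Convert departure to UTC: 15:19 − 8:00 = 07:19 UTC on Sep 8.
Add 16 hours travel time → 23:19 UTC.
Accra is UTC+0, so local arrival is the same: 23:19 on Sep 8.

23:19 on Sep 8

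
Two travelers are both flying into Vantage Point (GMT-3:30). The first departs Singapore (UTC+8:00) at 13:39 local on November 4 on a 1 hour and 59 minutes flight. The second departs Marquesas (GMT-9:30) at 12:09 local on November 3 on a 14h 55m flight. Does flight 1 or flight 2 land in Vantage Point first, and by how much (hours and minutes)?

the first, by 4 hours 56 minutes

Flight 1 in UTC: 13:39 − 8:00 = 05:39 on Nov 4.
+1 hour and 59 minutes → arrive 07:38 UTC on Nov 4.
Flight 2 in UTC: 12:09 + 9:30 = 21:39 on Nov 3.
+14 hours 55 minutes → arrive 12:34 UTC on Nov 4.
Flight 1 lands earlier by 4 hours 56 minutes.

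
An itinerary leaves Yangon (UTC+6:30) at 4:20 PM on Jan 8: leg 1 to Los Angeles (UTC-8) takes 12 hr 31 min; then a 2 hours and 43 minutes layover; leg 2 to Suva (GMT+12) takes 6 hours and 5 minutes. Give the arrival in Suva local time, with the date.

7:09 PM on January 9

Convert departure to UTC: 4:20 PM − 6:30 = 9:50 AM UTC on Jan 8.
Add 12 hours 31 minutes leg 1 → 10:21 PM UTC.
Add 2 hours and 43 minutes layover in Los Angeles → 1:04 AM UTC (Jan 9).
Add 6 hours and 5 minutes leg 2 → 7:09 AM UTC.
Suva is UTC+12:00, so local arrival = 7:09 AM + 12:00 = 7:09 PM on Jan 9.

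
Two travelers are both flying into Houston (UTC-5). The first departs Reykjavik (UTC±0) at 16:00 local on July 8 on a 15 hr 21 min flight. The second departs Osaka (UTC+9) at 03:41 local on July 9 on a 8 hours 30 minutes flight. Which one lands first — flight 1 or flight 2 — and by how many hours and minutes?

the second, by 4 hours 10 minutes

Flight 1 departs at 16:00 UTC (Jul 8).
+15 hours and 21 minutes → arrive 07:21 UTC on Jul 9.
Flight 2 in UTC: 03:41 − 9:00 = 18:41 on Jul 8.
+8 hours 30 minutes → arrive 03:11 UTC on Jul 9.
Flight 2 lands earlier by 4 hours 10 minutes.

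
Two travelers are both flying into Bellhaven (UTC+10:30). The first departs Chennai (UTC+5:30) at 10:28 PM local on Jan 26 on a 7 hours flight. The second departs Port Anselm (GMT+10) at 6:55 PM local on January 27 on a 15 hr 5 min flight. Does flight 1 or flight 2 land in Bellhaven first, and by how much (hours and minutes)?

Flight 1 in UTC: 10:28 PM − 5:30 = 4:58 PM on Jan 26.
+7 hours → arrive 11:58 PM UTC on Jan 26.
Flight 2 in UTC: 6:55 PM − 10:00 = 8:55 AM on Jan 27.
+15 hours 5 minutes → arrive 12:00 AM UTC on Jan 28.
Flight 1 lands earlier by 24 hours 2 minutes.

the first, by 24 hours 2 minutes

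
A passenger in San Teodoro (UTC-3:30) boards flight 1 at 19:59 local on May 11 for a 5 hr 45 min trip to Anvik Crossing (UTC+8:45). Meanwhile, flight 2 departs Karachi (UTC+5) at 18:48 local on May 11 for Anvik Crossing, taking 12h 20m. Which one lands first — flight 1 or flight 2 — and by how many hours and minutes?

Flight 1 in UTC: 19:59 + 3:30 = 23:29 on May 11.
+5 hours 45 minutes → arrive 05:14 UTC on May 12.
Flight 2 in UTC: 18:48 − 5:00 = 13:48 on May 11.
+12 hours 20 minutes → arrive 02:08 UTC on May 12.
Flight 2 lands earlier by 3 hours 6 minutes.

the second, by 3 hours 6 minutes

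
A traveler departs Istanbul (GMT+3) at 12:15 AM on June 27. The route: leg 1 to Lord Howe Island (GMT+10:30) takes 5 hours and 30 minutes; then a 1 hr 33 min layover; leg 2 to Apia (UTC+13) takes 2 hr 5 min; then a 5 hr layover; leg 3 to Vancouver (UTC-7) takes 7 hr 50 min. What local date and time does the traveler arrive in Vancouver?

Convert departure to UTC: 12:15 AM − 3:00 = 9:15 PM UTC on Jun 26.
Add 5 hours and 30 minutes leg 1 → 2:45 AM UTC (Jun 27).
Add 1 hour 33 minutes layover in Lord Howe Island → 4:18 AM UTC.
Add 2 hours and 5 minutes leg 2 → 6:23 AM UTC.
Add 5 hours layover in Apia → 11:23 AM UTC.
Add 7 hours 50 minutes leg 3 → 7:13 PM UTC.
Vancouver is UTC−7:00, so local arrival = 7:13 PM − 7:00 = 12:13 PM on Jun 27.

12:13 PM on June 27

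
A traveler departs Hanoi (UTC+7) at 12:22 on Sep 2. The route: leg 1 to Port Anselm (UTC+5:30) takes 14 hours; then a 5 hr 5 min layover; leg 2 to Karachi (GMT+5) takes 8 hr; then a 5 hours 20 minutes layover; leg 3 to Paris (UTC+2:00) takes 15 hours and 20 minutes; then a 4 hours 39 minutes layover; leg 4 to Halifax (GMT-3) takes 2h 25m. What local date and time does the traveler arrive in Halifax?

09:11 on Sep 4

Convert departure to UTC: 12:22 − 7:00 = 05:22 UTC on Sep 2.
Add 14 hours leg 1 → 19:22 UTC.
Add 5 hours 5 minutes layover in Port Anselm → 00:27 UTC (Sep 3).
Add 8 hours leg 2 → 08:27 UTC.
Add 5 hours 20 minutes layover in Karachi → 13:47 UTC.
Add 15 hours and 20 minutes leg 3 → 05:07 UTC (Sep 4).
Add 4 hours 39 minutes layover in Paris → 09:46 UTC.
Add 2 hours 25 minutes leg 4 → 12:11 UTC.
Halifax is UTC−3:00, so local arrival = 12:11 − 3:00 = 09:11 on Sep 4.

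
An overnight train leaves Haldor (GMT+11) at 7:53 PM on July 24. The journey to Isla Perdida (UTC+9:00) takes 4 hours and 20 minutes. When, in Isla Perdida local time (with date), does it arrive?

10:13 PM on July 24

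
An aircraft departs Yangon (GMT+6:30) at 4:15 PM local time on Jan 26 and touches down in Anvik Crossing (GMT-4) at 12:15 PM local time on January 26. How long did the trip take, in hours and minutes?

Anvik Crossing is 10:30 behind Yangon.
Clock-face elapsed time (ignoring zones) is −4 hours.
Actual elapsed = −4 hours + 10:30 = 6 hours 30 minutes.

6 hours 30 minutes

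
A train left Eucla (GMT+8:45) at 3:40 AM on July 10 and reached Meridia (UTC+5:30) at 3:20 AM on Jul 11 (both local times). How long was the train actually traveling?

Departure in UTC: 3:40 AM − 8:45 = 6:55 PM on Jul 9.
Arrival in UTC: 3:20 AM − 5:30 = 9:50 PM on Jul 10.
Elapsed = 9:50 PM − 6:55 PM (+1 day) = 26 hours 55 minutes.

26 hours 55 minutes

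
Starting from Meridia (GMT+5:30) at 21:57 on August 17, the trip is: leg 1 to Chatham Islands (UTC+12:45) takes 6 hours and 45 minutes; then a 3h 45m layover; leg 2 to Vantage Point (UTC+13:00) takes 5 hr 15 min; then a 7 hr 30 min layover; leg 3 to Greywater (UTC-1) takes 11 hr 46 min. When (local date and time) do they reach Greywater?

02:28 on Aug 19

Convert departure to UTC: 21:57 − 5:30 = 16:27 UTC on Aug 17.
Add 6 hours 45 minutes leg 1 → 23:12 UTC.
Add 3 hours and 45 minutes layover in Chatham Islands → 02:57 UTC (Aug 18).
Add 5 hours 15 minutes leg 2 → 08:12 UTC.
Add 7 hours 30 minutes layover in Vantage Point → 15:42 UTC.
Add 11 hours 46 minutes leg 3 → 03:28 UTC (Aug 19).
Greywater is UTC−1:00, so local arrival = 03:28 − 1:00 = 02:28 on Aug 19.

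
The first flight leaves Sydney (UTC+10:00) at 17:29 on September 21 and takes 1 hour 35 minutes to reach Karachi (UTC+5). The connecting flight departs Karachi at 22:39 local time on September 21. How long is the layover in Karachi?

8 hours 35 minutes

Convert departure to UTC: 17:29 − 10:00 = 07:29 UTC on Sep 21.
Add 1 hour 35 minutes flight time → 09:04 UTC.
Karachi is UTC+5:00, so local arrival = 09:04 + 5:00 = 14:04 on Sep 21.
Layover = 22:39 − 14:04 = 8 hours 35 minutes.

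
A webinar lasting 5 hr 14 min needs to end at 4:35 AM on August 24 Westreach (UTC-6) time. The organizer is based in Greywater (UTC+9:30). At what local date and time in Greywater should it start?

Target end time in UTC: 4:35 AM + 6:00 = 10:35 AM on Aug 24.
Subtract 5 hours and 14 minutes → start 5:21 AM UTC on Aug 24.
Greywater is UTC+9:30: 5:21 AM + 9:30 = 2:51 PM on Aug 24.

2:51 PM on August 24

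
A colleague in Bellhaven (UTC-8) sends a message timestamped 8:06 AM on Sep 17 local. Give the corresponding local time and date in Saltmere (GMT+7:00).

11:06 PM on Sep 17

Saltmere is 15:00 ahead of Bellhaven.
Shift by the zone difference: 8:06 AM + 15:00 = 11:06 PM on Sep 17 in Saltmere.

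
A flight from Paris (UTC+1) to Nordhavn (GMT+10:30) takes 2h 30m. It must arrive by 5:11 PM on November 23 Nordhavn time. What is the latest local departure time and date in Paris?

5:11 AM on November 23

Target arrival in UTC: 5:11 PM − 10:30 = 6:41 AM on Nov 23.
Subtract 2 hours 30 minutes → departure 4:11 AM UTC on Nov 23.
Paris is UTC+1:00: 4:11 AM + 1:00 = 5:11 AM on Nov 23.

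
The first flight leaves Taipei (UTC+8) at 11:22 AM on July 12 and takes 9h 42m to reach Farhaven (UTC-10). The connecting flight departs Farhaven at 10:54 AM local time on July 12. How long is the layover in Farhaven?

7 hours 50 minutes

Convert departure to UTC: 11:22 AM − 8:00 = 3:22 AM UTC on Jul 12.
Add 9 hours 42 minutes flight time → 1:04 PM UTC.
Farhaven is UTC−10:00, so local arrival = 1:04 PM − 10:00 = 3:04 AM on Jul 12.
Layover = 10:54 AM − 3:04 AM = 7 hours 50 minutes.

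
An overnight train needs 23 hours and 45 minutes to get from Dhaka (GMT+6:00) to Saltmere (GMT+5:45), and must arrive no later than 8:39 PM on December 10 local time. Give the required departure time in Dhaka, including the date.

Target arrival in UTC: 8:39 PM − 5:45 = 2:54 PM on Dec 10.
Subtract 23 hours 45 minutes → departure 3:09 PM UTC on Dec 9.
Dhaka is UTC+6:00: 3:09 PM + 6:00 = 9:09 PM on Dec 9.

9:09 PM on December 9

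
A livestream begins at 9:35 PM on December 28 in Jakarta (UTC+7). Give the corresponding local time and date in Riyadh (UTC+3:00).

In UTC: 9:35 PM − 7:00 = 2:35 PM on Dec 28.
Riyadh is UTC+3:00: 2:35 PM + 3:00 = 5:35 PM on Dec 28.

5:35 PM on Dec 28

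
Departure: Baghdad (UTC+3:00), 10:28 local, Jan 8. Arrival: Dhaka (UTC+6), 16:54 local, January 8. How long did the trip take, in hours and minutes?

Dhaka is 3:00 ahead of Baghdad.
Clock-face elapsed time (ignoring zones) is 6 hours 26 minutes.
Actual elapsed = 6 hours 26 minutes − 3:00 = 3 hours 26 minutes.

3 hours 26 minutes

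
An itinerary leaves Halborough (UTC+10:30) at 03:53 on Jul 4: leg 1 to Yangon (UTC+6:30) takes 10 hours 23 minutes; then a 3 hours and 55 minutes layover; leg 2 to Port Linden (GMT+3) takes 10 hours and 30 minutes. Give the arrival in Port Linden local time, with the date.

Convert departure to UTC: 03:53 − 10:30 = 17:23 UTC on Jul 3.
Add 10 hours and 23 minutes leg 1 → 03:46 UTC (Jul 4).
Add 3 hours and 55 minutes layover in Yangon → 07:41 UTC.
Add 10 hours 30 minutes leg 2 → 18:11 UTC.
Port Linden is UTC+3:00, so local arrival = 18:11 + 3:00 = 21:11 on Jul 4.

21:11 on July 4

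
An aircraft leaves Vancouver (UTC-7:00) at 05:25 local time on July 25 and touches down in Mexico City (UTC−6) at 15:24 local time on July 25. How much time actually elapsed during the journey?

8 hours 59 minutes

Mexico City is 1:00 ahead of Vancouver.
Clock-face elapsed time (ignoring zones) is 9 hours 59 minutes.
Actual elapsed = 9 hours 59 minutes − 1:00 = 8 hours 59 minutes.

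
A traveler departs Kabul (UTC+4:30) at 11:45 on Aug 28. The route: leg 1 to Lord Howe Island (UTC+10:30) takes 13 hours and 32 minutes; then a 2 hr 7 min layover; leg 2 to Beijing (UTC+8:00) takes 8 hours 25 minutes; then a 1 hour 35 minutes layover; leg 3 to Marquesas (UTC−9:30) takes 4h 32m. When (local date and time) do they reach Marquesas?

03:56 on August 29

Convert departure to UTC: 11:45 − 4:30 = 07:15 UTC on Aug 28.
Add 13 hours and 32 minutes leg 1 → 20:47 UTC.
Add 2 hours and 7 minutes layover in Lord Howe Island → 22:54 UTC.
Add 8 hours 25 minutes leg 2 → 07:19 UTC (Aug 29).
Add 1 hour and 35 minutes layover in Beijing → 08:54 UTC.
Add 4 hours 32 minutes leg 3 → 13:26 UTC.
Marquesas is UTC−9:30, so local arrival = 13:26 − 9:30 = 03:56 on Aug 29.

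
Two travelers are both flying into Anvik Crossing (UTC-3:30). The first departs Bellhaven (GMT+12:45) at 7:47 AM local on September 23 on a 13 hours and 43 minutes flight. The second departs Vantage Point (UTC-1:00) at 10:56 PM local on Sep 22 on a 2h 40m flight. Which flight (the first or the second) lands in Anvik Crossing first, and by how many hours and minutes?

Flight 1 in UTC: 7:47 AM − 12:45 = 7:02 PM on Sep 22.
+13 hours 43 minutes → arrive 8:45 AM UTC on Sep 23.
Flight 2 in UTC: 10:56 PM + 1:00 = 11:56 PM on Sep 22.
+2 hours 40 minutes → arrive 2:36 AM UTC on Sep 23.
Flight 2 lands earlier by 6 hours 9 minutes.

the second, by 6 hours 9 minutes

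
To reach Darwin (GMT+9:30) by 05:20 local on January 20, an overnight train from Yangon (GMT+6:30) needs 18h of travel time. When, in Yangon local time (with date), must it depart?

Target arrival in UTC: 05:20 − 9:30 = 19:50 on Jan 19.
Subtract 18 hours → departure 01:50 UTC on Jan 19.
Yangon is UTC+6:30: 01:50 + 6:30 = 08:20 on Jan 19.

08:20 on Jan 19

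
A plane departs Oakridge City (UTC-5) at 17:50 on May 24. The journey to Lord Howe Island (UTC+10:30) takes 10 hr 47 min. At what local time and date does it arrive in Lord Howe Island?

20:07 on May 25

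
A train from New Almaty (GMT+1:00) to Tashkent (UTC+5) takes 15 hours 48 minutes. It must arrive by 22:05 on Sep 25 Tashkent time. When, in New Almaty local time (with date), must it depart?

02:17 on September 25

Target arrival in UTC: 22:05 − 5:00 = 17:05 on Sep 25.
Subtract 15 hours and 48 minutes → departure 01:17 UTC on Sep 25.
New Almaty is UTC+1:00: 01:17 + 1:00 = 02:17 on Sep 25.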